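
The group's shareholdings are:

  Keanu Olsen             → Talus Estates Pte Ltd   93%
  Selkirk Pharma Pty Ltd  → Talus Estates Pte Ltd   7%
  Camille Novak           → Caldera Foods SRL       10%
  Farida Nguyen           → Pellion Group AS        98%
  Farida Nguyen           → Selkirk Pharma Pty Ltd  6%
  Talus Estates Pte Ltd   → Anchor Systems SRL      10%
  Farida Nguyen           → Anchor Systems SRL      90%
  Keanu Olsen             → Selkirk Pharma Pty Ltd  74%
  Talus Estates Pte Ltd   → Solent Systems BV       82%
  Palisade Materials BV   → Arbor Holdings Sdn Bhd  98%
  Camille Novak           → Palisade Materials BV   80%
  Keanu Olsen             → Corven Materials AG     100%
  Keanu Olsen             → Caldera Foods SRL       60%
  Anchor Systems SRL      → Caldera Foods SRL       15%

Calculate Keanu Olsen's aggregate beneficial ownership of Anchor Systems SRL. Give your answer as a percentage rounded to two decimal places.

9.82%

Keanu reaches Anchor along 2 paths.
Via Selkirk → Talus: 74% × 7% × 10% = 0.518%.
Via Talus: 93% × 10% = 9.3%.
Total: 0.518% + 9.3% = 9.818%.
Rounded: 9.82%.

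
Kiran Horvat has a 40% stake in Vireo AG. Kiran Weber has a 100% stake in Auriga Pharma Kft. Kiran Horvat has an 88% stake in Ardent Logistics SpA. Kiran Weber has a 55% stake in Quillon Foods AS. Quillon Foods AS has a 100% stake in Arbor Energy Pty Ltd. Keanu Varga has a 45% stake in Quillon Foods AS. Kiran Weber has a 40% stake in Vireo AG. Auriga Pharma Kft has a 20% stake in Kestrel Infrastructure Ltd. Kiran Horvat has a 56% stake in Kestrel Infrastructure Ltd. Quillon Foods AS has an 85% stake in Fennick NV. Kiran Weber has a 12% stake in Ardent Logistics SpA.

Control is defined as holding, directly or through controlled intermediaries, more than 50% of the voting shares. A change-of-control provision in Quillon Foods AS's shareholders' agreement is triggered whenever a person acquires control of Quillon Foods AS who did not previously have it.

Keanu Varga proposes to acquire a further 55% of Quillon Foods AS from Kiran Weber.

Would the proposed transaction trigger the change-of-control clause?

The purchase adds only to Keanu's holdings (Kiran Weber's stake shrinks), so Keanu is the only person who could newly come to control Quillon.
Keanu's largest direct stake is 45% in Quillon, which does not meet the threshold, so Keanu controls no company.
In Quillon, Keanu's side holds only 45%, not > 50%.
So before the transaction, Keanu does not control Quillon.
After the purchase, Keanu's direct stake in Quillon rises to 45% + 55% = 100%, and Kiran Weber's stake falls to 0%.
Keanu holds 100% of Quillon, so Keanu controls Quillon.
Keanu did not control Quillon before and does after, so the clause is triggered.

Yes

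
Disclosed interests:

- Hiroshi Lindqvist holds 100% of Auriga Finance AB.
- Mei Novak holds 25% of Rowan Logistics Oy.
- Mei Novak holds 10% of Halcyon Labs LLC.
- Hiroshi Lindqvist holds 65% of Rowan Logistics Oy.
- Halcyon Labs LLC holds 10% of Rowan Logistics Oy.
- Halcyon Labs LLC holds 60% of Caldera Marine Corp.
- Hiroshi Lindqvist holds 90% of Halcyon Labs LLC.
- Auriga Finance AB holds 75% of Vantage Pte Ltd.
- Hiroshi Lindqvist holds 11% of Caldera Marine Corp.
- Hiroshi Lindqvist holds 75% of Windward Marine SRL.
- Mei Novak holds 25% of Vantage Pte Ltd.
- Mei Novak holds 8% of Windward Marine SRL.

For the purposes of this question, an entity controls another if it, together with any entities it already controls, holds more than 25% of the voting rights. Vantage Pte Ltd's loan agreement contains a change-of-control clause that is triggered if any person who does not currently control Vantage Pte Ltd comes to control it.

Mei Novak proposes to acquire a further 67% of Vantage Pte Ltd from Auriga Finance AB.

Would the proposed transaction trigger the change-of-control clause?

The purchase adds only to Mei's holdings (Auriga's stake shrinks), so Mei is the only person who could newly come to control Vantage.
Mei's largest direct stake is 25% in Rowan, which does not meet the threshold, so Mei controls no company.
In Vantage, Mei's side holds only 25%, not > 25%.
So before the transaction, Mei does not control Vantage.
After the purchase, Mei's direct stake in Vantage rises to 25% + 67% = 92%, and Auriga's stake falls to 8%.
Mei holds 92% of Vantage, so Mei controls Vantage.
Mei did not control Vantage before and does after, so the clause is triggered.

Yes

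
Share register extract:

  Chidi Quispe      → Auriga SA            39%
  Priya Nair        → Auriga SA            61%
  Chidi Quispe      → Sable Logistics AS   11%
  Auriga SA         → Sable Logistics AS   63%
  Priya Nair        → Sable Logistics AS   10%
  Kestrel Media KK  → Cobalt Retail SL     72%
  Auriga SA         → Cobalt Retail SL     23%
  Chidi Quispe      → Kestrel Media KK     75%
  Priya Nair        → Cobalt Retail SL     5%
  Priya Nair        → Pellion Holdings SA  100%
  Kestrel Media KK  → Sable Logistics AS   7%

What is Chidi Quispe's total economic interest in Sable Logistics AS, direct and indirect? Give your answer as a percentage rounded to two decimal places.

40.82%

Chidi reaches Sable along 3 paths.
Via Auriga: 39% × 63% = 24.57%.
Direct stake: 11% = 11%.
Via Kestrel: 75% × 7% = 5.25%.
Total: 24.57% + 11% + 5.25% = 40.82%.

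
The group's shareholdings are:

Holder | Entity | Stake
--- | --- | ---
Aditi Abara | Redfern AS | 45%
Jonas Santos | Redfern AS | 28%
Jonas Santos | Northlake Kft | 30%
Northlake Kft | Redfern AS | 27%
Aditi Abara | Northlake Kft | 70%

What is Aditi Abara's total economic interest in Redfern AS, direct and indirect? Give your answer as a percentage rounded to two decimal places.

63.90%

Aditi reaches Redfern along 2 paths.
Direct stake: 45% = 45%.
Via Northlake: 70% × 27% = 18.9%.
Total: 45% + 18.9% = 63.9%.
Rounded: 63.90%.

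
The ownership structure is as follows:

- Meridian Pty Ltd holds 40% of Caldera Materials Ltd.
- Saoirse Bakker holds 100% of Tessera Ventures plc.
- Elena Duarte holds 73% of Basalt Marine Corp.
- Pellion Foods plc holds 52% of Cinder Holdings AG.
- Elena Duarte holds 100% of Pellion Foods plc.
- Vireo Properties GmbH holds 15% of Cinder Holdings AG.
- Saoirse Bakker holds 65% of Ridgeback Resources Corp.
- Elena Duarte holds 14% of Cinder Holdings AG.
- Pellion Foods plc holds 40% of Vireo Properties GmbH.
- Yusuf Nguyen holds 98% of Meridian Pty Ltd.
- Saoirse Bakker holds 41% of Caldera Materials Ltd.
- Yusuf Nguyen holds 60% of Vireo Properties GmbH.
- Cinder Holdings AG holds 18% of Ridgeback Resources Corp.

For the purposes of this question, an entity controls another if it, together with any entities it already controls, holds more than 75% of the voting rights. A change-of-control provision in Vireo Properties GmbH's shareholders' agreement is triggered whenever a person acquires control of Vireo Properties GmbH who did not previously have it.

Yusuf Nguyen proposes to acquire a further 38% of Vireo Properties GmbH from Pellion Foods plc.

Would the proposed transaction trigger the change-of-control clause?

Yes

The purchase adds only to Yusuf's holdings (Pellion's stake shrinks), so Yusuf is the only person who could newly come to control Vireo.
Yusuf holds 98% of Meridian, so Yusuf controls Meridian.
In Vireo, Yusuf's side holds only 60%, not > 75%.
So before the transaction, Yusuf does not control Vireo.
After the purchase, Yusuf's direct stake in Vireo rises to 60% + 38% = 98%, and Pellion's stake falls to 2%.
Yusuf holds 98% of Vireo, so Yusuf controls Vireo.
Yusuf did not control Vireo before and does after, so the clause is triggered.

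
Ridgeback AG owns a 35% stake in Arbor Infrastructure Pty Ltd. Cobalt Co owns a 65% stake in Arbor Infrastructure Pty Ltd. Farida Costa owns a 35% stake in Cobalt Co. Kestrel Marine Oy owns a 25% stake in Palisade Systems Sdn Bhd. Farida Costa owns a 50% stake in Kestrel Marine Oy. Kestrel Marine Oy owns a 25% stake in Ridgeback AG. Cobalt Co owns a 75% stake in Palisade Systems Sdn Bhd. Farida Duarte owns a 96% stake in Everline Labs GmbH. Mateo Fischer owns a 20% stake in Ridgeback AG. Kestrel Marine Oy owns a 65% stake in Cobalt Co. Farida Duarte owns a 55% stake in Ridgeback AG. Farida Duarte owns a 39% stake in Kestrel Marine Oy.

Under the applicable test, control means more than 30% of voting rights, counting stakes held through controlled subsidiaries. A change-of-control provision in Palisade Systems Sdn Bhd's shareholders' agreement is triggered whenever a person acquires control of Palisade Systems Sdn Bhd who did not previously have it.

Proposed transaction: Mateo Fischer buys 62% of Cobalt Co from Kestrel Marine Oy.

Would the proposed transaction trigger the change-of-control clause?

Yes

The purchase adds only to Mateo's holdings (Kestrel's stake shrinks), so Mateo is the only person who could newly come to control Palisade.
Mateo's largest direct stake is 20% in Ridgeback, which does not meet the threshold, so Mateo controls no company.
Neither Mateo nor any entity Mateo controls holds any voting interest in Palisade.
So before the transaction, Mateo does not control Palisade.
After the purchase, Mateo holds 62% of Cobalt directly, and Kestrel's stake falls to 3%.
Mateo holds 62% of Cobalt, so Mateo controls Cobalt.
Cobalt holds 75% of Palisade, so Mateo controls Palisade.
Mateo did not control Palisade before and does after, so the clause is triggered.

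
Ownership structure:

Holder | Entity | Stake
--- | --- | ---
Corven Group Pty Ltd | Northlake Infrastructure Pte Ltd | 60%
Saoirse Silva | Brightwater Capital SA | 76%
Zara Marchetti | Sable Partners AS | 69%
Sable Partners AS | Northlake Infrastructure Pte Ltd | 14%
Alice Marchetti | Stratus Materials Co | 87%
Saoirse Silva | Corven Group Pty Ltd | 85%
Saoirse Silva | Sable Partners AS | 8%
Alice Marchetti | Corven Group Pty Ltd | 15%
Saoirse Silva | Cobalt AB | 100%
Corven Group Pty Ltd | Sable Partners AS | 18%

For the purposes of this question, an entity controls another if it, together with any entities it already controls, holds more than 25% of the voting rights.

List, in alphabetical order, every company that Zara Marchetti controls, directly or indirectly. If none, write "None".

Sable Partners AS

Zara holds 69% of Sable, so Zara controls Sable.
No other company's threshold is met.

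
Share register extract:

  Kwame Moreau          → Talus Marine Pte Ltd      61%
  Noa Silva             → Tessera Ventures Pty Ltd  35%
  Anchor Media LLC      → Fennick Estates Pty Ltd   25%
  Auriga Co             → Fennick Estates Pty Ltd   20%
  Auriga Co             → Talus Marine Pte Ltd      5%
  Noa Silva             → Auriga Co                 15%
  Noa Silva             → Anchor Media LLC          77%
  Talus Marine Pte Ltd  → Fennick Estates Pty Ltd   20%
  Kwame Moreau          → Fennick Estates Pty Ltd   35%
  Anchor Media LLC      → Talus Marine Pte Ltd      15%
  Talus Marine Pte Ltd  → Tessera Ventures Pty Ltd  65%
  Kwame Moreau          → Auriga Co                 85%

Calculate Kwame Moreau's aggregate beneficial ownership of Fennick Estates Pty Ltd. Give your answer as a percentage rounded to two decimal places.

65.05%

Kwame reaches Fennick along 4 paths.
Via Talus: 61% × 20% = 12.2%.
Via Auriga → Talus: 85% × 5% × 20% = 0.85%.
Direct stake: 35% = 35%.
Via Auriga: 85% × 20% = 17%.
Total: 12.2% + 0.85% + 35% + 17% = 65.05%.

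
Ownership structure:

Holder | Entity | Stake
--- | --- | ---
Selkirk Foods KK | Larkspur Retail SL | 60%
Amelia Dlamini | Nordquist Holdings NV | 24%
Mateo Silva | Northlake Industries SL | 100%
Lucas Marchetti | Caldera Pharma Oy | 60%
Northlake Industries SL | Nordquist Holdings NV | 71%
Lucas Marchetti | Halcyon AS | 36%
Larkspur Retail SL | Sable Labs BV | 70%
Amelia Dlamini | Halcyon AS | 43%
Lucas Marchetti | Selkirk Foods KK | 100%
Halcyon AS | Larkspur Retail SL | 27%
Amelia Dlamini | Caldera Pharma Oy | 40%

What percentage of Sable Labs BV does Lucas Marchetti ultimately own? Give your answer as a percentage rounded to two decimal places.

Lucas reaches Sable along 2 paths.
Via Selkirk → Larkspur: 100% × 60% × 70% = 42%.
Via Halcyon → Larkspur: 36% × 27% × 70% = 6.804%.
Total: 42% + 6.804% = 48.804%.
Rounded: 48.80%.

48.80%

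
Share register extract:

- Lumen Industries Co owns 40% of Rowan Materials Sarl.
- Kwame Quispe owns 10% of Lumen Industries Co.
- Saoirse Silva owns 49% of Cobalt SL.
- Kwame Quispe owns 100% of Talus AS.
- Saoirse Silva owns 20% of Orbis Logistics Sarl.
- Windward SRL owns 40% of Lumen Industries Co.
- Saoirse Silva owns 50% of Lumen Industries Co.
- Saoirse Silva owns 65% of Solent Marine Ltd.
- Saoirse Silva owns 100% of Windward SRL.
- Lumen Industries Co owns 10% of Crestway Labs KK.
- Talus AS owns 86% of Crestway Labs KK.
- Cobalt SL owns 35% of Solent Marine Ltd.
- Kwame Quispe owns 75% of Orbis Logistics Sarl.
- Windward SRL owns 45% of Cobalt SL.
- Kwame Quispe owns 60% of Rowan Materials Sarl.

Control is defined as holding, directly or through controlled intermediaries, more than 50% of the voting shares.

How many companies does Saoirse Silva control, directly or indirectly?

Saoirse holds 100% of Windward, so Saoirse controls Windward.
Saoirse and Windward together hold 50% + 40% = 90% of Lumen, so Saoirse controls Lumen.
Saoirse and Windward together hold 49% + 45% = 94% of Cobalt, so Saoirse controls Cobalt.
Saoirse and Cobalt together hold 65% + 35% = 100% of Solent, so Saoirse controls Solent.
No other company's threshold is met.
Saoirse controls 4 companies.

4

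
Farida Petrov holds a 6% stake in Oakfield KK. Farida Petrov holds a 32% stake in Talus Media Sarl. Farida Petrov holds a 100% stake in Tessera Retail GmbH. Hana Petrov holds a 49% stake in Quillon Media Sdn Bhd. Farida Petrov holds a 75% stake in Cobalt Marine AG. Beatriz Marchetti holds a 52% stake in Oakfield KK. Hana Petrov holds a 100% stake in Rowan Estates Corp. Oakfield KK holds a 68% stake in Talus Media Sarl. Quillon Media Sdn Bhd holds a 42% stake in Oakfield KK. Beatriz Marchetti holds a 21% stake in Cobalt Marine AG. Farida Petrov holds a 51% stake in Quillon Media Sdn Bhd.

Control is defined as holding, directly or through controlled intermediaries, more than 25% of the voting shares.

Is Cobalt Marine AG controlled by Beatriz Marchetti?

Beatriz holds 52% of Oakfield, so Beatriz controls Oakfield.
Oakfield holds 68% of Talus, so Beatriz controls Talus.
In Cobalt, Beatriz's side holds only 21%, not > 25%.
So Beatriz does not control Cobalt.

No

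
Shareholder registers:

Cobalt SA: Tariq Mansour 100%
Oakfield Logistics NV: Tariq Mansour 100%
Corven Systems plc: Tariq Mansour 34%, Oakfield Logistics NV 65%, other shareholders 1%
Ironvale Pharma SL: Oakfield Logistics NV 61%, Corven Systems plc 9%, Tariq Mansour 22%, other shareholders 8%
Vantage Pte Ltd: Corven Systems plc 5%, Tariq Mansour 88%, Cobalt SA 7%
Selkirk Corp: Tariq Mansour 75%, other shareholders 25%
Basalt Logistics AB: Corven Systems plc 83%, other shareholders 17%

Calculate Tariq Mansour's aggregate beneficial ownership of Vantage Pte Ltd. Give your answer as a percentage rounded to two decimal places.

Tariq reaches Vantage along 4 paths.
Via Corven: 34% × 5% = 1.7%.
Via Oakfield → Corven: 100% × 65% × 5% = 3.25%.
Direct stake: 88% = 88%.
Via Cobalt: 100% × 7% = 7%.
Total: 1.7% + 3.25% + 88% + 7% = 99.95%.

99.95%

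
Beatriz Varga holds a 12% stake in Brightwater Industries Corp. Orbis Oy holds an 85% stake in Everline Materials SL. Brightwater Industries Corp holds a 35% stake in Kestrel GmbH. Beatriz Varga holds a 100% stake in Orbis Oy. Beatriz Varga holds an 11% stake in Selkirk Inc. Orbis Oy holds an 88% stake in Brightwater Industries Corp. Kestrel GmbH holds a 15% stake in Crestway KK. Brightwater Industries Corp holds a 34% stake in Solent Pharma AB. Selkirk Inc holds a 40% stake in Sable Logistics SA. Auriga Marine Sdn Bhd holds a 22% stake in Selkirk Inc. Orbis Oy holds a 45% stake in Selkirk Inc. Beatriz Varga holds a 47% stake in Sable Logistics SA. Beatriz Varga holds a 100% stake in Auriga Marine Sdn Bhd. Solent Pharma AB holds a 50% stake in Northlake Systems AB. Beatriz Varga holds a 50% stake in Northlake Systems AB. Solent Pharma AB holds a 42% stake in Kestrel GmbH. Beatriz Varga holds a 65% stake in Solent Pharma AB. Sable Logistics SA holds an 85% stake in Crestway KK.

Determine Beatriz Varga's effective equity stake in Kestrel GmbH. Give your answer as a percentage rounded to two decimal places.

Beatriz reaches Kestrel along 5 paths.
Via Brightwater → Solent: 12% × 34% × 42% = 1.7136%.
Via Orbis → Brightwater → Solent: 100% × 88% × 34% × 42% = 12.5664%.
Via Solent: 65% × 42% = 27.3%.
Via Brightwater: 12% × 35% = 4.2%.
Via Orbis → Brightwater: 100% × 88% × 35% = 30.8%.
Total: 1.7136% + 12.5664% + 27.3% + 4.2% + 30.8% = 76.58%.

76.58%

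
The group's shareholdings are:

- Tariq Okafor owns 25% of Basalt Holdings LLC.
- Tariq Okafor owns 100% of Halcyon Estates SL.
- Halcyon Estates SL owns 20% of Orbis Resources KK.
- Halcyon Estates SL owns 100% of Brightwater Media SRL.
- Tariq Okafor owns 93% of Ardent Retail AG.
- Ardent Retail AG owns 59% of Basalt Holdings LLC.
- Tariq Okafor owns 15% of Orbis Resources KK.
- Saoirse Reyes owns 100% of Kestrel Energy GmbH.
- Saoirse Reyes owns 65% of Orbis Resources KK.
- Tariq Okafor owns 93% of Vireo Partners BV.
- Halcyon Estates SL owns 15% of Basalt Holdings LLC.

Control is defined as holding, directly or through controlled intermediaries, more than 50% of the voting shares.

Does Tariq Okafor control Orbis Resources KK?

No

Tariq holds 100% of Halcyon, so Tariq controls Halcyon.
Tariq holds 93% of Ardent, so Tariq controls Ardent.
Tariq and Halcyon and Ardent together hold 25% + 15% + 59% = 99% of Basalt, so Tariq controls Basalt.
Tariq holds 93% of Vireo, so Tariq controls Vireo.
Halcyon holds 100% of Brightwater, so Tariq controls Brightwater.
In Orbis, Tariq's side holds only 15% + 20% = 35%, not > 50%.
So Tariq does not control Orbis.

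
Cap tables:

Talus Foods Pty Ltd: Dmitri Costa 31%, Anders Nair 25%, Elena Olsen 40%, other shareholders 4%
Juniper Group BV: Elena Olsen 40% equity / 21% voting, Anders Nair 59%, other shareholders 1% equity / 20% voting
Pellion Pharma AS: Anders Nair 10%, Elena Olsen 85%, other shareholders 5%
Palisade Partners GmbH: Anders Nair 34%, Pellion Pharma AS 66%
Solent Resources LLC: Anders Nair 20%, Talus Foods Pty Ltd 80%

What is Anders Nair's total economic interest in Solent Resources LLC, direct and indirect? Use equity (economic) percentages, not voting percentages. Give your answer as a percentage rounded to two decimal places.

40.00%

Anders reaches Solent along 2 paths.
Direct stake: 20% = 20%.
Via Talus: 25% × 80% = 20%.
Total: 20% + 20% = 40%.
Rounded: 40.00%.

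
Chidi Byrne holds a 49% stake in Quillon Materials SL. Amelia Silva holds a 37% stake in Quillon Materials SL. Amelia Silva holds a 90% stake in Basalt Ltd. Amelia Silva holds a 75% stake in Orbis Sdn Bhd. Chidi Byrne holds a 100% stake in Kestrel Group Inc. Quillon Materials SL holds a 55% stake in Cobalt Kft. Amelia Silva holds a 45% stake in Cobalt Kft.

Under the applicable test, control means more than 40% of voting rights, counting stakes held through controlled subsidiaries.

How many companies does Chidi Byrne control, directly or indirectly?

Chidi holds 100% of Kestrel, so Chidi controls Kestrel.
Chidi holds 49% of Quillon, so Chidi controls Quillon.
Quillon holds 55% of Cobalt, so Chidi controls Cobalt.
No other company's threshold is met.
Chidi controls 3 companies.

3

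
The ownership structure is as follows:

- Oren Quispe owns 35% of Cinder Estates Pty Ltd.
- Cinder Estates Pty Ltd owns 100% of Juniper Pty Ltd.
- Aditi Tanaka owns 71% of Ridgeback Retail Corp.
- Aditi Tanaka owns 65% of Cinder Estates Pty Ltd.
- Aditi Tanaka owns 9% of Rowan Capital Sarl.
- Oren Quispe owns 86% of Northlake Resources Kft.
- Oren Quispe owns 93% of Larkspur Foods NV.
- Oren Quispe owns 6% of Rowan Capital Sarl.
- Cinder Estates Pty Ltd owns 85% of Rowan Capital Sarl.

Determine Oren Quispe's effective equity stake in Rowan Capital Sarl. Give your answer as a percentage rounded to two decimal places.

35.75%

Oren reaches Rowan along 2 paths.
Direct stake: 6% = 6%.
Via Cinder: 35% × 85% = 29.75%.
Total: 6% + 29.75% = 35.75%.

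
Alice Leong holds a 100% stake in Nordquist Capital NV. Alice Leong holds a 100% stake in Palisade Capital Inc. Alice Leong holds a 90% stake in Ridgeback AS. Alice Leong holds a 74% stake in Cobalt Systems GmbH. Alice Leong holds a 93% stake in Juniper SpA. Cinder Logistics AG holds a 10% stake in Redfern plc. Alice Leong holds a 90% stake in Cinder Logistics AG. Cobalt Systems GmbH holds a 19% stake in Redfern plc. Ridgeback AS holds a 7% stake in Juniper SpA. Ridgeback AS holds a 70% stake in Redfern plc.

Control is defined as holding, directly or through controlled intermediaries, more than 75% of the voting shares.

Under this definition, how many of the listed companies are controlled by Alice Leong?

6

Alice holds 90% of Ridgeback, so Alice controls Ridgeback.
Ridgeback and Alice together hold 7% + 93% = 100% of Juniper, so Alice controls Juniper.
Alice holds 90% of Cinder, so Alice controls Cinder.
Alice holds 100% of Palisade, so Alice controls Palisade.
Alice holds 100% of Nordquist, so Alice controls Nordquist.
Cinder and Ridgeback together hold 10% + 70% = 80% of Redfern, so Alice controls Redfern.
No other company's threshold is met.
Alice controls 6 companies.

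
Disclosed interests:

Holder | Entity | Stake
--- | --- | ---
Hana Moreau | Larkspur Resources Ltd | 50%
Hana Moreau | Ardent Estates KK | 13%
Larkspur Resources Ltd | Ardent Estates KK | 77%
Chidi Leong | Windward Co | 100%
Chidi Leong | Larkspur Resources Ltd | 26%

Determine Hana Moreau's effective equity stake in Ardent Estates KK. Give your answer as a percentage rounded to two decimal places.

51.50%

Hana reaches Ardent along 2 paths.
Via Larkspur: 50% × 77% = 38.5%.
Direct stake: 13% = 13%.
Total: 38.5% + 13% = 51.5%.
Rounded: 51.50%.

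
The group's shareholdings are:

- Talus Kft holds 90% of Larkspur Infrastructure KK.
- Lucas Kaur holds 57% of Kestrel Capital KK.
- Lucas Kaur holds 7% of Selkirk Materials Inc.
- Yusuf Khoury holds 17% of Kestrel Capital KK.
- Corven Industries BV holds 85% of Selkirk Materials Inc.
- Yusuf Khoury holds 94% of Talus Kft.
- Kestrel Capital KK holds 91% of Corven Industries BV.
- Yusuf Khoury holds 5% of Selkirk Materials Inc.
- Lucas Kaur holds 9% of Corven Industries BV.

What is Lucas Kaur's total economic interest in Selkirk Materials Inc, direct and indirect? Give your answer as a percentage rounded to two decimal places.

Lucas reaches Selkirk along 3 paths.
Direct stake: 7% = 7%.
Via Kestrel → Corven: 57% × 91% × 85% = 44.0895%.
Via Corven: 9% × 85% = 7.65%.
Total: 7% + 44.0895% + 7.65% = 58.7395%.
Rounded: 58.74%.

58.74%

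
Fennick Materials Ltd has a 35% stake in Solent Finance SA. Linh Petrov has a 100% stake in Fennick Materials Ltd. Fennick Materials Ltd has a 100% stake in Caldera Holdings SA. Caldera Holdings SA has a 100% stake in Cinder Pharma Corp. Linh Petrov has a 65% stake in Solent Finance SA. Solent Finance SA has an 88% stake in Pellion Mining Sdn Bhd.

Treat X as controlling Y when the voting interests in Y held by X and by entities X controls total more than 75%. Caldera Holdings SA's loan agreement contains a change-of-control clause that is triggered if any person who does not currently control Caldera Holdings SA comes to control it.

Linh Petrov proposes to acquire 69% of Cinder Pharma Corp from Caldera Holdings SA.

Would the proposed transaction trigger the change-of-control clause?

No

The purchase adds only to Linh's holdings (Caldera's stake shrinks), so Linh is the only person who could newly come to control Caldera.
Linh holds 100% of Fennick, so Linh controls Fennick.
Fennick holds 100% of Caldera, so Linh controls Caldera.
So Linh already controls Caldera before the transaction.
After the purchase, Linh holds 69% of Cinder directly, and Caldera's stake falls to 31%.
Linh controlled Caldera already, so this is not a new person acquiring control; every other person's position is unchanged or reduced.
No new person acquires control, so the clause is not triggered.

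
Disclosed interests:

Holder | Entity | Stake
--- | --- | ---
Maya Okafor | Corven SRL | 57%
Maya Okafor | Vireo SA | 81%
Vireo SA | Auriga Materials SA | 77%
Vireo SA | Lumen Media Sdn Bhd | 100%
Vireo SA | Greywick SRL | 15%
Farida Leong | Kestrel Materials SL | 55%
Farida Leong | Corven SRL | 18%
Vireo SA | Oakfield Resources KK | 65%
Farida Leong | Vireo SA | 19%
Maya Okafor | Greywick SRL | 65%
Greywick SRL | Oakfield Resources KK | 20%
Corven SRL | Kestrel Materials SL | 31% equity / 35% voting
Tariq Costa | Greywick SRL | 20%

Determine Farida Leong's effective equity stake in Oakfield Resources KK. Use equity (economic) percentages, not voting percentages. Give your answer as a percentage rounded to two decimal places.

12.92%

Farida reaches Oakfield along 2 paths.
Via Vireo → Greywick: 19% × 15% × 20% = 0.57%.
Via Vireo: 19% × 65% = 12.35%.
Total: 0.57% + 12.35% = 12.92%.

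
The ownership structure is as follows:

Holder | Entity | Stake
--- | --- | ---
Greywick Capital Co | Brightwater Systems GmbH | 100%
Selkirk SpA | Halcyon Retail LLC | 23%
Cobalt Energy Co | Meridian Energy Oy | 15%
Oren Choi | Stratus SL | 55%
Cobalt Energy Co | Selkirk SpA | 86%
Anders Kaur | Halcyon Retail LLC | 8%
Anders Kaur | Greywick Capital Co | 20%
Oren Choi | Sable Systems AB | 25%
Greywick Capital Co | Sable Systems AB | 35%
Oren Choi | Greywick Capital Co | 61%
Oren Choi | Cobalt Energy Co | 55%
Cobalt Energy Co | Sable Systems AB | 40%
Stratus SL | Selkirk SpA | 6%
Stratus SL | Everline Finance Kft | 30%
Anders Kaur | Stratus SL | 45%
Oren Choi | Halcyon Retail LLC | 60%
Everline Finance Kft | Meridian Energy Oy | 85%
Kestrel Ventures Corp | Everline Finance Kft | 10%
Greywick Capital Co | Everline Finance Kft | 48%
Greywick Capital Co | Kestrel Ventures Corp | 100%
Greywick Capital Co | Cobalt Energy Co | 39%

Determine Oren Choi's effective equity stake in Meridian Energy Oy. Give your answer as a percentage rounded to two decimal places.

Oren reaches Meridian along 5 paths.
Via Greywick → Everline: 61% × 48% × 85% = 24.888%.
Via Stratus → Everline: 55% × 30% × 85% = 14.025%.
Via Greywick → Kestrel → Everline: 61% × 100% × 10% × 85% = 5.185%.
Via Cobalt: 55% × 15% = 8.25%.
Via Greywick → Cobalt: 61% × 39% × 15% = 3.5685%.
Total: 24.888% + 14.025% + 5.185% + 8.25% + 3.5685% = 55.9165%.
Rounded: 55.92%.

55.92%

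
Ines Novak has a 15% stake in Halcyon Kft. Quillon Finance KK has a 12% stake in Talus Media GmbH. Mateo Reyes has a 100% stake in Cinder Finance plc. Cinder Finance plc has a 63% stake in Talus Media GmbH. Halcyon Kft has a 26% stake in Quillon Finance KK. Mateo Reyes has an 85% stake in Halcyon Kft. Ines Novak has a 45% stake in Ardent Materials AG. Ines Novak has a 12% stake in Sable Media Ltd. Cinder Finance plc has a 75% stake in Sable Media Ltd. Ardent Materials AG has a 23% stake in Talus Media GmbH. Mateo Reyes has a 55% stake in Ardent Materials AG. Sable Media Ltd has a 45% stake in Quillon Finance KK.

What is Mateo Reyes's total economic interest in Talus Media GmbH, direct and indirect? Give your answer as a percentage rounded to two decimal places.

82.35%

Mateo reaches Talus along 4 paths.
Via Cinder: 100% × 63% = 63%.
Via Ardent: 55% × 23% = 12.65%.
Via Halcyon → Quillon: 85% × 26% × 12% = 2.652%.
Via Cinder → Sable → Quillon: 100% × 75% × 45% × 12% = 4.05%.
Total: 63% + 12.65% + 2.652% + 4.05% = 82.352%.
Rounded: 82.35%.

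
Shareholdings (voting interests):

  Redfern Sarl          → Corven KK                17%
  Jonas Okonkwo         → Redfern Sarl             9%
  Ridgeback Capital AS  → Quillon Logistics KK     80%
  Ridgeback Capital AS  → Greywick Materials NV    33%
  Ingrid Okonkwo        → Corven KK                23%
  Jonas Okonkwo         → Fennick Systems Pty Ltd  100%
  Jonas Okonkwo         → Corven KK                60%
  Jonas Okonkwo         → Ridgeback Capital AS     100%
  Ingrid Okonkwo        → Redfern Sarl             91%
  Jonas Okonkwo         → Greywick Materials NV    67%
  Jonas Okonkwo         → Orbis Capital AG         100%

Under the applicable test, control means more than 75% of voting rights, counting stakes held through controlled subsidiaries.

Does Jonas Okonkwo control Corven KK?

Jonas holds 100% of Ridgeback, so Jonas controls Ridgeback.
Ridgeback holds 80% of Quillon, so Jonas controls Quillon.
Jonas holds 100% of Orbis, so Jonas controls Orbis.
Jonas holds 100% of Fennick, so Jonas controls Fennick.
Ridgeback and Jonas together hold 33% + 67% = 100% of Greywick, so Jonas controls Greywick.
In Corven, Jonas's side holds only 60%, not > 75%.
So Jonas does not control Corven.

No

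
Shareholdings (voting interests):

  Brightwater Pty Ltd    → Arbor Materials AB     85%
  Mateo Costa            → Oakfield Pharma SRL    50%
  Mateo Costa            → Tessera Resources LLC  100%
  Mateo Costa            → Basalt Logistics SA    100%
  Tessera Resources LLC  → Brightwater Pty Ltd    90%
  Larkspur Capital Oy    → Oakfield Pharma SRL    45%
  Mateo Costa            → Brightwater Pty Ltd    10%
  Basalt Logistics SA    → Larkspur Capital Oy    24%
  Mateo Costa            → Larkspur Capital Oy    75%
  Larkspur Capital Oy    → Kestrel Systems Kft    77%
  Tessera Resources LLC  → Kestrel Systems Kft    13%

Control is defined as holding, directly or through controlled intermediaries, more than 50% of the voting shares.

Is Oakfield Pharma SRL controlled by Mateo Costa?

Mateo holds 100% of Basalt, so Mateo controls Basalt.
Basalt and Mateo together hold 24% + 75% = 99% of Larkspur, so Mateo controls Larkspur.
Larkspur and Mateo together hold 45% + 50% = 95% of Oakfield, so Mateo controls Oakfield.

Yes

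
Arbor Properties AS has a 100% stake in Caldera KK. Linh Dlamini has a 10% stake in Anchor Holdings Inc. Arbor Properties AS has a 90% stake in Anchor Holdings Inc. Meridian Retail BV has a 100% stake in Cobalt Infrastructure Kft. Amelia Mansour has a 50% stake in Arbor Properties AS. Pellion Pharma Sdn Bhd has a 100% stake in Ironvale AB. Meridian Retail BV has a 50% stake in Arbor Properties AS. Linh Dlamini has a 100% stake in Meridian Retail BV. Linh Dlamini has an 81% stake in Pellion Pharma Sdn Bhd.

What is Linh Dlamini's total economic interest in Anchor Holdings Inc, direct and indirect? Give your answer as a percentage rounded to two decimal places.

Linh reaches Anchor along 2 paths.
Direct stake: 10% = 10%.
Via Meridian → Arbor: 100% × 50% × 90% = 45%.
Total: 10% + 45% = 55%.
Rounded: 55.00%.

55.00%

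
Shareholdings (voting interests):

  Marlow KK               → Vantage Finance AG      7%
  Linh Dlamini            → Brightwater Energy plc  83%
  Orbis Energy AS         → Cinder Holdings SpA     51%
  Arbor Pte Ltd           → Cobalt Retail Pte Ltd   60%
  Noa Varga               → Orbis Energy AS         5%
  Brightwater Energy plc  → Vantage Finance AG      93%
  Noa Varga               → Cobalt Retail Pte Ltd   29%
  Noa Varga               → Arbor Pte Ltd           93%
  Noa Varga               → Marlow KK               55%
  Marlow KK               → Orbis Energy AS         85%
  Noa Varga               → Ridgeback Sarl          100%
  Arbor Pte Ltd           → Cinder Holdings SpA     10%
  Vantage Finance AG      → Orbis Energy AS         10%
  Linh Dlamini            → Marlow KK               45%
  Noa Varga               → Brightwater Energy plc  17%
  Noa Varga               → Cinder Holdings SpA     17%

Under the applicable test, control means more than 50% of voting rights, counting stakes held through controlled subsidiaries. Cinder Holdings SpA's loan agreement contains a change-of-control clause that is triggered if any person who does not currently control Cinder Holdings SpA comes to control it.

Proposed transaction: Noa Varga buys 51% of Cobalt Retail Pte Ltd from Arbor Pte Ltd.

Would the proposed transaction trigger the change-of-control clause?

The purchase adds only to Noa's holdings (Arbor's stake shrinks), so Noa is the only person who could newly come to control Cinder.
Noa holds 93% of Arbor, so Noa controls Arbor.
Noa holds 55% of Marlow, so Noa controls Marlow.
Noa and Marlow together hold 5% + 85% = 90% of Orbis, so Noa controls Orbis.
Arbor and Orbis and Noa together hold 10% + 51% + 17% = 78% of Cinder, so Noa controls Cinder.
So Noa already controls Cinder before the transaction.
After the purchase, Noa's direct stake in Cobalt rises to 29% + 51% = 80%, and Arbor's stake falls to 9%.
Noa controlled Cinder already, so this is not a new person acquiring control; every other person's position is unchanged or reduced.
No new person acquires control, so the clause is not triggered.

No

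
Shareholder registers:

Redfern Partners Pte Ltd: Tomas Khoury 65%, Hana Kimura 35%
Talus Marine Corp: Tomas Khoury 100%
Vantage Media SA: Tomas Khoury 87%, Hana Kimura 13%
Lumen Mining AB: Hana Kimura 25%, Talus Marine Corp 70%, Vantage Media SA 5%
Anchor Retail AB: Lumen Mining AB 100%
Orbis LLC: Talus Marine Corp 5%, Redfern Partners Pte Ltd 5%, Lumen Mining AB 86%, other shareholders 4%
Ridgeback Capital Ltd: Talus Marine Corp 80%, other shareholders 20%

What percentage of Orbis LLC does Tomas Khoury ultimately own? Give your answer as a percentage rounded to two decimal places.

72.19%

Tomas reaches Orbis along 4 paths.
Via Talus: 100% × 5% = 5%.
Via Redfern: 65% × 5% = 3.25%.
Via Talus → Lumen: 100% × 70% × 86% = 60.2%.
Via Vantage → Lumen: 87% × 5% × 86% = 3.741%.
Total: 5% + 3.25% + 60.2% + 3.741% = 72.191%.
Rounded: 72.19%.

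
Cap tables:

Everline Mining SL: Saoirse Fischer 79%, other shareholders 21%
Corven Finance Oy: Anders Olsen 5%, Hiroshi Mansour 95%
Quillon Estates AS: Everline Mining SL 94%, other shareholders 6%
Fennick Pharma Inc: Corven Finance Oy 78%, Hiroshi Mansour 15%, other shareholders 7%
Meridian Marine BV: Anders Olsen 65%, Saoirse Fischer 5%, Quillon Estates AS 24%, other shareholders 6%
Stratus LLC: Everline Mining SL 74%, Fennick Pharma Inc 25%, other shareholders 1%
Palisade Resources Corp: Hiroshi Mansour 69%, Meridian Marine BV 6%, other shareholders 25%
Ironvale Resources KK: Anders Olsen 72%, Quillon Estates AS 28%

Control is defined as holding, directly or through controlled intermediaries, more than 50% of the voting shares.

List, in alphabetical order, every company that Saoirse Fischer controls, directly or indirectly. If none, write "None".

Everline Mining SL, Quillon Estates AS, Stratus LLC

Saoirse holds 79% of Everline, so Saoirse controls Everline.
Everline holds 94% of Quillon, so Saoirse controls Quillon.
Everline holds 74% of Stratus, so Saoirse controls Stratus.
No other company's threshold is met.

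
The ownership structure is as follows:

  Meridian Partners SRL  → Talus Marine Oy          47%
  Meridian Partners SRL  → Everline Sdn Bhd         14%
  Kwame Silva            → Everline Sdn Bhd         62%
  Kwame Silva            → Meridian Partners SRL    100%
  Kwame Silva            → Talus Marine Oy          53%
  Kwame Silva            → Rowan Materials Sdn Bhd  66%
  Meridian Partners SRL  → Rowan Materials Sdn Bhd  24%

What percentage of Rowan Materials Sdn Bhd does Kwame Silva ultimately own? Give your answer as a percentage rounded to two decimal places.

90.00%

Kwame reaches Rowan along 2 paths.
Direct stake: 66% = 66%.
Via Meridian: 100% × 24% = 24%.
Total: 66% + 24% = 90%.
Rounded: 90.00%.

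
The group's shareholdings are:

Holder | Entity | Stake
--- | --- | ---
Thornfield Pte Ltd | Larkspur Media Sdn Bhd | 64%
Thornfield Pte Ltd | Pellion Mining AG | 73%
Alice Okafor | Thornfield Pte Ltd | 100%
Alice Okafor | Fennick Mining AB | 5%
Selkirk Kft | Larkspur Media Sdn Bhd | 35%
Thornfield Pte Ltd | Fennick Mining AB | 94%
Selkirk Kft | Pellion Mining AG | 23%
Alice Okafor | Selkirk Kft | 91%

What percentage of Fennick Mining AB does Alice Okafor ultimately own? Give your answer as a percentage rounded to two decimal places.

Alice reaches Fennick along 2 paths.
Direct stake: 5% = 5%.
Via Thornfield: 100% × 94% = 94%.
Total: 5% + 94% = 99%.
Rounded: 99.00%.

99.00%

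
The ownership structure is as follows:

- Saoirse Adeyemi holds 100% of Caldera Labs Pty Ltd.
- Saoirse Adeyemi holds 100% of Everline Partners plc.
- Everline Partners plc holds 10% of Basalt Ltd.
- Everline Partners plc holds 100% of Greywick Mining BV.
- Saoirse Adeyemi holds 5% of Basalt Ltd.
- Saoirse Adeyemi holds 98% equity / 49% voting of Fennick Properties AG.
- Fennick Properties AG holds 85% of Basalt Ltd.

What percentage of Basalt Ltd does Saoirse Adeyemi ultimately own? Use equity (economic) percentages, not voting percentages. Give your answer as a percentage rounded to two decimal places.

98.30%

Saoirse reaches Basalt along 3 paths.
Via Fennick: 98% × 85% = 83.3%.
Via Everline: 100% × 10% = 10%.
Direct stake: 5% = 5%.
Total: 83.3% + 10% + 5% = 98.3%.
Rounded: 98.30%.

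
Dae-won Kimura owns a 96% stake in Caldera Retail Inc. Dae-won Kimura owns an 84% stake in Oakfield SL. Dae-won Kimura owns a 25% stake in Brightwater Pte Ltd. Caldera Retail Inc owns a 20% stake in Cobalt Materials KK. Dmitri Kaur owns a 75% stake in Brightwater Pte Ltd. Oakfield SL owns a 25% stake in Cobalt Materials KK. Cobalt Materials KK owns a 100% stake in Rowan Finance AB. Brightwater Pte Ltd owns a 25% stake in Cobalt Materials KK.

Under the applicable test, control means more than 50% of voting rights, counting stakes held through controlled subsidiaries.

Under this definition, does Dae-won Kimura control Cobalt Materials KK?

Dae-won holds 84% of Oakfield, so Dae-won controls Oakfield.
Dae-won holds 96% of Caldera, so Dae-won controls Caldera.
In Cobalt, Dae-won's side holds only 25% + 20% = 45%, not > 50%.
So Dae-won does not control Cobalt.

No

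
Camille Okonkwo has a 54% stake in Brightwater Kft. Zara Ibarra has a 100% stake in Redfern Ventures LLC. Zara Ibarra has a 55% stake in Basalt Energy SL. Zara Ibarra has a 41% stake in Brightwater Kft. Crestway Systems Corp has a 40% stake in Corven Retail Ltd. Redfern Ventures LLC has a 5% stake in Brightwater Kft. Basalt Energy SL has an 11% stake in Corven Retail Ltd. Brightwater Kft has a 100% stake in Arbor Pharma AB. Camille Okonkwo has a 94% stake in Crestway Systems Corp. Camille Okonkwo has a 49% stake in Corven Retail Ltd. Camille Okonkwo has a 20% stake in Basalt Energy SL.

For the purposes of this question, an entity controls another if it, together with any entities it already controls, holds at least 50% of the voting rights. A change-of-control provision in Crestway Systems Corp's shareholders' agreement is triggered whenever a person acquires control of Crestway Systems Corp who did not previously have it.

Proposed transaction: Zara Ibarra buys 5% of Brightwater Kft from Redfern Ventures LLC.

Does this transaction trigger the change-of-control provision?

No

The purchase adds only to Zara's holdings (Redfern's stake shrinks), so Zara is the only person who could newly come to control Crestway.
Zara holds 100% of Redfern, so Zara controls Redfern.
Zara holds 55% of Basalt, so Zara controls Basalt.
Neither Zara nor any entity Zara controls holds any voting interest in Crestway.
So before the transaction, Zara does not control Crestway.
After the purchase, Zara's direct stake in Brightwater rises to 41% + 5% = 46%, and Redfern's stake falls to 0%.
Zara's side now holds 46% of Brightwater, not ≥ 50%, so Zara still does not control Brightwater.
After the transaction, neither Zara nor any entity Zara controls holds a voting interest in Crestway, so Zara still does not control it.
No new person acquires control, so the clause is not triggered.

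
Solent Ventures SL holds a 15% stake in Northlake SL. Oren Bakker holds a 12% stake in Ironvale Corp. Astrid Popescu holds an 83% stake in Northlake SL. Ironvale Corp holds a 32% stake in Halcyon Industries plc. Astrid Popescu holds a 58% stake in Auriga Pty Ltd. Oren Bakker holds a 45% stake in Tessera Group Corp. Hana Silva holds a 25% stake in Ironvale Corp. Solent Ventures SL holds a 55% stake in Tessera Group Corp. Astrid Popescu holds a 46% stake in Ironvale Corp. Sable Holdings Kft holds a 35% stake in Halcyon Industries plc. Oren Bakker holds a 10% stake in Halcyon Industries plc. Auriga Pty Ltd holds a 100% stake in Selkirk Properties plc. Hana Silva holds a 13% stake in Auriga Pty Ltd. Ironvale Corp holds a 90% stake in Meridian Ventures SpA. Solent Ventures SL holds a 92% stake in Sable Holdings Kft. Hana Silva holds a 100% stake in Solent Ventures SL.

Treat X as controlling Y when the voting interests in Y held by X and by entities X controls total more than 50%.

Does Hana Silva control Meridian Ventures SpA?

No

Hana holds 100% of Solent, so Hana controls Solent.
Solent holds 92% of Sable, so Hana controls Sable.
Solent holds 55% of Tessera, so Hana controls Tessera.
Neither Hana nor any entity Hana controls holds any voting interest in Meridian.
So Hana does not control Meridian.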